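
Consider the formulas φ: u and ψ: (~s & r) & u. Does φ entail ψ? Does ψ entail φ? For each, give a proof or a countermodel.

Forward direction. This fails. Under s = F, r = F, u = T, the left side is true but the right side is false.

Converse. Assume the antecedent. If s is true, the antecedent cannot hold. If s is false, the antecedent forces (s = F, r = T, u = T), and u holds there. Either way u holds.

Not equivalent: only (⇐) holds.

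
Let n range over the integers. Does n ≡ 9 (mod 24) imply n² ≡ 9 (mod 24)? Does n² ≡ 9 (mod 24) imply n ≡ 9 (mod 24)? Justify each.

(⟹) Suppose n ≡ 9 (mod 24). Write n = 24j + 9. Then (24j + 9)² = 576j² + 432j + 81 = 24(24j² + 18j + 3) + 9, so n² ≡ 9 (mod 24).

(⟸) This fails: take n = 3. Then 3² = 9 ≡ 9 (mod 24), yet 3 ≡ 3 (mod 24), not 9.

(⇒) holds; (⇐) fails.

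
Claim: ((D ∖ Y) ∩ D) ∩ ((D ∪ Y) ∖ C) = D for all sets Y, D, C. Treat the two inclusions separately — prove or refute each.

(⟹) Let x ∈ ((D ∖ Y) ∩ D) ∩ ((D ∪ Y) ∖ C). Then x ∈ D and x ∉ Y, C, from which x ∈ D.

(⟸) This inclusion fails. Take Y = {1}, D = {1}, C = ∅; then 1 ∈ D but 1 ∉ ((D ∖ Y) ∩ D) ∩ ((D ∪ Y) ∖ C).

The sets are not equal: only the forward inclusion holds.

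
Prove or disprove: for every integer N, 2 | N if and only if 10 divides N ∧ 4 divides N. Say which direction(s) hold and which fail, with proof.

Not equivalent: only (⇐) holds.

[⇒] This fails: take N = 2. Certainly 2 ∣ 2, but 10 ∤ 2.

[⇐] Suppose 10 ∣ N and 4 ∣ N. Any common multiple of 10 and 4 is a multiple of their lcm; here lcm(10, 4) = 10·4/gcd(10, 4) = 40/2 = 20, so 20 ∣ N. Since 2 ∣ 20, it follows that 2 ∣ N.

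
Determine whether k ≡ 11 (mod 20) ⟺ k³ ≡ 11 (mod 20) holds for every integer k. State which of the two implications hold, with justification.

Both implications hold.

(⇒) Suppose k ≡ 11 (mod 20). Write k = 20j + 11. Then (20j + 11)³ = 8000j³ + 13200j² + 7260j + 1331 = 20(400j³ + 660j² + 363j + 66) + 11, so k³ ≡ 11 (mod 20).

(⇐) Conversely, suppose k³ ≡ 11 (mod 20). The only residue r in {0, …, 19} with r³ ≡ 11 (mod 20) is r = 11, so k ≡ 11 (mod 20).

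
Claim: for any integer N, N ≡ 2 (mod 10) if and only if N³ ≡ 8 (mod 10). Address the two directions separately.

(→) Suppose N ≡ 2 (mod 10). Write N = 10j + 2. Then (10j + 2)³ = 1000j³ + 600j² + 120j + 8 = 10(100j³ + 60j² + 12j) + 8, so N³ ≡ 8 (mod 10).

(←) Conversely, suppose N³ ≡ 8 (mod 10). The only residue r in {0, …, 9} with r³ ≡ 8 (mod 10) is r = 2, so N ≡ 2 (mod 10).

Both directions hold; the statement is true.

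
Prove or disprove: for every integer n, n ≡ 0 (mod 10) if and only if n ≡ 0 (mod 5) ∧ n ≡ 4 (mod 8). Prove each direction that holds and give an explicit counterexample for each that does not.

Only the reverse direction holds.

(⟹) This fails: n = 0 gives 0 ≡ 0 (mod 10) but 0 ≡ 0 (mod 8), so the conjunction on the right does not hold.

(⟸) Conversely, if n ≡ 0 (mod 5) and n ≡ 4 (mod 8), then by the Chinese remainder theorem n ≡ 20 (mod 40). Since 20 ≡ 0 (mod 10) and 10 ∣ 40, we get n ≡ 0 (mod 10).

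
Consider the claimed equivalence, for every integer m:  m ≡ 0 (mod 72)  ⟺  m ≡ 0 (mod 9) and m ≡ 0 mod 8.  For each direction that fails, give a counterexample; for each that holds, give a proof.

Both directions hold.

Forward direction. Suppose m ≡ 0 (mod 72); write m = 72j + 0. Since 9 ∣ 72, reducing mod 9 gives m ≡ 0 (mod 9); since 8 ∣ 72, reducing mod 8 gives m ≡ 0 (mod 8).

Converse. If m ≡ 0 (mod 9) and m ≡ 0 (mod 8), then by the Chinese remainder theorem m ≡ 0 (mod 72). This is exactly m ≡ 0 (mod 72).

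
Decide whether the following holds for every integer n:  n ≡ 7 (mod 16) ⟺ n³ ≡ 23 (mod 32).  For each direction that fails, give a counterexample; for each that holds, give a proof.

(⇒) fails; (⇐) holds.

[⇒] This fails: take n = 23. Then 23 ≡ 7 (mod 16), but 23³ = 12167 ≡ 7 (mod 32), not 23.

[⇐] Conversely, the residues r modulo 32 with r³ ≡ 23 (mod 32) are exactly {7}, and each is ≡ 7 (mod 16).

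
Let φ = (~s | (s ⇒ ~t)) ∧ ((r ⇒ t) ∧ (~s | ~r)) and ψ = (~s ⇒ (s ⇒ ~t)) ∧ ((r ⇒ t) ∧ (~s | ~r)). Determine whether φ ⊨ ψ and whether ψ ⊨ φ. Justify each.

Not equivalent: only (⇒) holds.

(⇒) Assume the antecedent. If r is true, the antecedent forces (r = T, s = F, t = T), and the consequent holds there. If r is false, the consequent reduces to true regardless of the other variables. Either way the consequent holds.

(⇐) This fails. Under r = F, s = T, t = T, the left side is false but the right side is true.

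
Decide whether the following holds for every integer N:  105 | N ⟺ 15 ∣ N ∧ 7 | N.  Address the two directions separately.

Equivalent; both directions hold.

(⇒) If 105 ∣ N, write N = 105q. Since 105 = 7·15, N = 15·(7q), so 15 ∣ N; and since 105 = 15·7, N = 7·(15q), so 7 ∣ N.

(⇐) Suppose 15 ∣ N and 7 ∣ N. Any common multiple of 15 and 7 is a multiple of their lcm; here gcd(15, 7) = 1, so lcm(15, 7) = 15·7 = 105, so 105 ∣ N.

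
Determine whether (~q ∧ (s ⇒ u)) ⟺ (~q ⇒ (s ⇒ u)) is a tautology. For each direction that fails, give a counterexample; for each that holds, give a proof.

(⇒) holds; (⇐) fails.

(⇒) Assume the antecedent. If s is true, the antecedent forces (s = T, q = F, u = T), and ~q ⇒ (s ⇒ u) holds there. If s is false, ~q ⇒ (s ⇒ u) reduces to true regardless of the other variables. Either way ~q ⇒ (s ⇒ u) holds.

(⇐) This fails. Under s = F, q = T, u = F, the left side is false but the right side is true.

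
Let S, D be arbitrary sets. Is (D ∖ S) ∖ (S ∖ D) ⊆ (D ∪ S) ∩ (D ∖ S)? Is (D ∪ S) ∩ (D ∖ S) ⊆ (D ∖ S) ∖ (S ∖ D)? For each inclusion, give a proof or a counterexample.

Forward inclusion. Let x ∈ (D ∖ S) ∖ (S ∖ D). Then x ∈ D and x ∉ S, from which x ∈ (D ∪ S) ∩ (D ∖ S).

Reverse inclusion. Let x ∈ (D ∪ S) ∩ (D ∖ S). Then x ∈ D and x ∉ S, from which x ∈ (D ∖ S) ∖ (S ∖ D).

The two sets are equal.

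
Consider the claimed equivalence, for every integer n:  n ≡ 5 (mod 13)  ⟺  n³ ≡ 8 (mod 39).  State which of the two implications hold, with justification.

Neither implication holds.

(⟹) This fails: take n = 18. Then 18 ≡ 5 (mod 13), but 18³ = 5832 ≡ 21 (mod 39), not 8.

(⟸) This fails: take n = 2. Then 2³ = 8 ≡ 8 (mod 39), yet 2 ≡ 2 (mod 13), not 5.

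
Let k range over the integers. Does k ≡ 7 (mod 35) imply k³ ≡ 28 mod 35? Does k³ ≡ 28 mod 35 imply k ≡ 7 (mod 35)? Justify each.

Both directions hold.

(→) Suppose k ≡ 7 (mod 35). Write k = 35j + 7. Then (35j + 7)³ = 42875j³ + 25725j² + 5145j + 343 = 35(1225j³ + 735j² + 147j + 9) + 28, so k³ ≡ 28 (mod 35).

(←) Conversely, suppose k³ ≡ 28 (mod 35). The only residue r in {0, …, 34} with r³ ≡ 28 (mod 35) is r = 7, so k ≡ 7 (mod 35).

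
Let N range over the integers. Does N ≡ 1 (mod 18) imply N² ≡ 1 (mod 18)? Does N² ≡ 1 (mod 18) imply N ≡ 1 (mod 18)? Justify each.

(→) Suppose N ≡ 1 (mod 18). Write N = 18j + 1. Then (18j + 1)² = 324j² + 36j + 1 = 18(18j² + 2j) + 1, so N² ≡ 1 (mod 18).

(←) This fails: take N = 17. Then 17² = 289 ≡ 1 (mod 18), yet 17 ≡ 17 (mod 18), not 1.

Only the forward implication holds.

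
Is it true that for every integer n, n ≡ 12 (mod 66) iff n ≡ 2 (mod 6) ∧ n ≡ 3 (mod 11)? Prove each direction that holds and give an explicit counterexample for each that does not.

Neither direction holds.

(→) This fails: n = 12 gives 12 ≡ 12 (mod 66) but 12 ≡ 0 (mod 6), so the conjunction on the right does not hold.

(←) This fails: n = 14 satisfies both congruences on the right (14 ≡ 2 mod 6 and 14 ≡ 3 mod 11) yet 14 ≡ 14 (mod 66), not 12.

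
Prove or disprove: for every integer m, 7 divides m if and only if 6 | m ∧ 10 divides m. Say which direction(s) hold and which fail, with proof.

Neither implication holds.

(→) This fails: take m = 7. Certainly 7 ∣ 7, but 6 ∤ 7.

(←) This fails: take m = 30. Both 6 ∣ 30 and 10 ∣ 30, yet 30 is not a multiple of 7 (since 30 = 4·7 + 2), so 7 ∤ 30.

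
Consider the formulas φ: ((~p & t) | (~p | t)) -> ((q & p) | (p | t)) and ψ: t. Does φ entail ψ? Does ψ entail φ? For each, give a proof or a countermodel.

Only the reverse direction holds.

(→) This fails. Under t = F, p = T, q = F, the left side is true but the right side is false.

(←) Assume the antecedent. If t is true, the consequent reduces to true regardless of the other variables. If t is false, the antecedent cannot hold. Either way the consequent holds.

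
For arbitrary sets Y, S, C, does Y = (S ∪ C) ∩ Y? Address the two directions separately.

The sets are not equal: only the reverse inclusion holds.

(⊆) This inclusion fails. Take Y = {1}, S = ∅, C = ∅; then 1 ∈ Y but 1 ∉ (S ∪ C) ∩ Y.

(⊇) Let x ∈ (S ∪ C) ∩ Y. Then either x ∈ Y ∩ S and x ∉ C; or x ∈ Y ∩ C and x ∉ S; or x ∈ Y ∩ S ∩ C. In each case x ∈ Y, so (S ∪ C) ∩ Y ⊆ Y.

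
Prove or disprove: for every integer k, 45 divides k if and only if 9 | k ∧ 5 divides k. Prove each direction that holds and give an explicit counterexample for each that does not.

Forward direction. If 45 ∣ k, write k = 45q. Since 45 = 5·9, k = 9·(5q), so 9 ∣ k; and since 45 = 9·5, k = 5·(9q), so 5 ∣ k.

Converse. Suppose 9 ∣ k and 5 ∣ k. Any common multiple of 9 and 5 is a multiple of their lcm; here gcd(9, 5) = 1, so lcm(9, 5) = 9·5 = 45, so 45 ∣ k.

Both directions hold.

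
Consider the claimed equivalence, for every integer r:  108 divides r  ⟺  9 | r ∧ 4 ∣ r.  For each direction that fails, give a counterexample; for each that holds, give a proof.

Converse. This fails: take r = 36. Both 9 ∣ 36 and 4 ∣ 36, yet 36 is not a multiple of 108 (since 36 = 0·108 + 36), so 108 ∤ 36.

Forward direction. If 108 ∣ r, write r = 108q. Since 108 = 12·9, r = 9·(12q), so 9 ∣ r; and since 108 = 27·4, r = 4·(27q), so 4 ∣ r.

The forward direction holds; the converse fails.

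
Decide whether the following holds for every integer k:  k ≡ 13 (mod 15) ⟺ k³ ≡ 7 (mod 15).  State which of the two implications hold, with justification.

(→) Suppose k ≡ 13 (mod 15). Write k = 15j + 13. Then (15j + 13)³ = 3375j³ + 8775j² + 7605j + 2197 = 15(225j³ + 585j² + 507j + 146) + 7, so k³ ≡ 7 (mod 15).

(←) Conversely, suppose k³ ≡ 7 (mod 15). The only residue r in {0, …, 14} with r³ ≡ 7 (mod 15) is r = 13, so k ≡ 13 (mod 15).

Both directions hold.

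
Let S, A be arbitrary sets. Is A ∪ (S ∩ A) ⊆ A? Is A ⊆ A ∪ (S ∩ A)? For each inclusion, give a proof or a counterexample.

The two sets are equal.

(⟹) Let x ∈ A ∪ (S ∩ A). Then either x ∈ A and x ∉ S; or x ∈ S ∩ A. In each case x ∈ A, so A ∪ (S ∩ A) ⊆ A.

(⟸) Let x ∈ A. Then either x ∈ A and x ∉ S; or x ∈ S ∩ A. In each case x ∈ A ∪ (S ∩ A), so A ⊆ A ∪ (S ∩ A).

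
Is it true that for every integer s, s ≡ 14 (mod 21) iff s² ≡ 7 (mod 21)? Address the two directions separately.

Only the forward implication holds.

(⟹) Suppose s ≡ 14 (mod 21). Write s = 21j + 14. Then (21j + 14)² = 441j² + 588j + 196 = 21(21j² + 28j + 9) + 7, so s² ≡ 7 (mod 21).

(⟸) This fails: take s = 7. Then 7² = 49 ≡ 7 (mod 21), yet 7 ≡ 7 (mod 21), not 14.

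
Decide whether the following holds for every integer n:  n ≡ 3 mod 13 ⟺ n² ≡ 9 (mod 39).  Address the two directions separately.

Both directions fail.

(⇒) This fails: take n = 16. Then 16 ≡ 3 (mod 13), but 16² = 256 ≡ 22 (mod 39), not 9.

(⇐) This fails: take n = 36. Then 36² = 1296 ≡ 9 (mod 39), yet 36 ≡ 10 (mod 13), not 3.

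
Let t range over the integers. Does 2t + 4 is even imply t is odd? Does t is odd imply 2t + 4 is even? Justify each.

Only the converse holds.

(⟸) Suppose t is odd. Since 2 is even, 2t is even for every t, so 2t + 4 has the same parity as 4, which is even. Hence 2t + 4 is even.

(⟹) This fails: take t = 0. Then 2t + 4 = 4, which is even, yet t = 0 is even, not odd.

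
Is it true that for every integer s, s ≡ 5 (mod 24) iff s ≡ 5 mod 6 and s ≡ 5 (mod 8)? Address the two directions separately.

(⟹) Suppose s ≡ 5 (mod 24); write s = 24j + 5. Since 6 ∣ 24, reducing mod 6 gives s ≡ 5 (mod 6); since 8 ∣ 24, reducing mod 8 gives s ≡ 5 (mod 8).

(⟸) Conversely, if s ≡ 5 (mod 6) and s ≡ 5 (mod 8), then by the Chinese remainder theorem s ≡ 5 (mod 24). This is exactly s ≡ 5 (mod 24).

Both directions hold.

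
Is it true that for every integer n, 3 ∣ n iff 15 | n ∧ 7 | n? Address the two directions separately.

[⇒] This fails: take n = 3. Certainly 3 ∣ 3, but 15 ∤ 3.

[⇐] Suppose 15 ∣ n and 7 ∣ n. Any common multiple of 15 and 7 is a multiple of their lcm; here gcd(15, 7) = 1, so lcm(15, 7) = 15·7 = 105, so 105 ∣ n. Since 3 ∣ 105, it follows that 3 ∣ n.

The forward direction fails; the converse holds.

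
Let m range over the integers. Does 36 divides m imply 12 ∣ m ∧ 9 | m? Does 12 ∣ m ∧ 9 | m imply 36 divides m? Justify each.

Equivalent; both directions hold.

[⇒] If 36 ∣ m, write m = 36q. Since 36 = 3·12, m = 12·(3q), so 12 ∣ m; and since 36 = 4·9, m = 9·(4q), so 9 ∣ m.

[⇐] Suppose 12 ∣ m and 9 ∣ m. Any common multiple of 12 and 9 is a multiple of their lcm; here lcm(12, 9) = 12·9/gcd(12, 9) = 108/3 = 36, so 36 ∣ m.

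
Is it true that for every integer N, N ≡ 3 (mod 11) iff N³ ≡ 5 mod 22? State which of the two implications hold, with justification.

[⇒] This fails: take N = 14. Then 14 ≡ 3 (mod 11), but 14³ = 2744 ≡ 16 (mod 22), not 5.

[⇐] Conversely, the residues r modulo 22 with r³ ≡ 5 (mod 22) are exactly {3}, and each is ≡ 3 (mod 11).

Only the converse holds.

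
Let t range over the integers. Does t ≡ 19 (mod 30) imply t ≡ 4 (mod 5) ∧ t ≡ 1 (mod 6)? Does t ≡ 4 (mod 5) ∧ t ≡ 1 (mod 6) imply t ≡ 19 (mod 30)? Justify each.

Both directions hold; the statement is true.

(→) Suppose t ≡ 19 (mod 30); write t = 30j + 19. Since 5 ∣ 30, reducing mod 5 gives t ≡ 19 ≡ 4 (mod 5); since 6 ∣ 30, reducing mod 6 gives t ≡ 19 ≡ 1 (mod 6).

(←) Conversely, if t ≡ 4 (mod 5) and t ≡ 1 (mod 6), then by the Chinese remainder theorem t ≡ 19 (mod 30). This is exactly t ≡ 19 (mod 30).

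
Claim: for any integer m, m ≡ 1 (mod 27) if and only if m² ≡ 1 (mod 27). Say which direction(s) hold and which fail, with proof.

(→) Suppose m ≡ 1 (mod 27). Write m = 27j + 1. Then (27j + 1)² = 729j² + 54j + 1 = 27(27j² + 2j) + 1, so m² ≡ 1 (mod 27).

(←) This fails: take m = 26. Then 26² = 676 ≡ 1 (mod 27), yet 26 ≡ 26 (mod 27), not 1.

Not equivalent: only (⇒) holds.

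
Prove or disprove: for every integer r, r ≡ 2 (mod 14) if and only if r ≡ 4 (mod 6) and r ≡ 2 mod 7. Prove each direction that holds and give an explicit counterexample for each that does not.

[⇒] This fails: r = 2 gives 2 ≡ 2 (mod 14) but 2 ≡ 2 (mod 6), so the conjunction on the right does not hold.

[⇐] Conversely, if r ≡ 4 (mod 6) and r ≡ 2 (mod 7), then by the Chinese remainder theorem r ≡ 16 (mod 42). Since 16 ≡ 2 (mod 14) and 14 ∣ 42, we get r ≡ 2 (mod 14).

The forward direction fails; the converse holds.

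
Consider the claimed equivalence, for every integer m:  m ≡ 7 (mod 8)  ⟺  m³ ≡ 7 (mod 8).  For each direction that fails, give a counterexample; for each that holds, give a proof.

Both implications hold.

(⟹) Suppose m ≡ 7 (mod 8). Write m = 8j + 7. Then (8j + 7)³ = 512j³ + 1344j² + 1176j + 343 = 8(64j³ + 168j² + 147j + 42) + 7, so m³ ≡ 7 (mod 8).

(⟸) For the converse, argue contrapositively. If m ≢ 7 (mod 8), then m is congruent to one of 0, 1, 2, 3, 4, 5, 6 modulo 8, and these give m³ ≡ 0, 1, 0, 3, 0, 5, 0 respectively — never 7.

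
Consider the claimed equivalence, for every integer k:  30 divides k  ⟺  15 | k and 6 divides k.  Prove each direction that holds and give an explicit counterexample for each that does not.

[⇒] If 30 ∣ k, write k = 30q. Since 30 = 2·15, k = 15·(2q), so 15 ∣ k; and since 30 = 5·6, k = 6·(5q), so 6 ∣ k.

[⇐] Suppose 15 ∣ k and 6 ∣ k. Any common multiple of 15 and 6 is a multiple of their lcm; here lcm(15, 6) = 15·6/gcd(15, 6) = 90/3 = 30, so 30 ∣ k.

The biconditional holds.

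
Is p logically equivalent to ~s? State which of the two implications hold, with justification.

Both directions fail.

[⇒] This fails. Under p = T, s = T, the left side is true but the right side is false.

[⇐] This fails. Under p = F, s = F, the left side is false but the right side is true.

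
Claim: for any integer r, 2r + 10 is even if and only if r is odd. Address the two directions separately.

[⇐] Suppose r is odd. Since 2 is even, 2r is even for every r, so 2r + 10 has the same parity as 10, which is even. Hence 2r + 10 is even.

[⇒] This fails: take r = 6. Then 2r + 10 = 22, which is even, yet r = 6 is even, not odd.

(⇒) fails; (⇐) holds.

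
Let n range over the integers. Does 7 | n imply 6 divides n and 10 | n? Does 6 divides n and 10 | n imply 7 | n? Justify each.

(⟹) This fails: take n = 7. Certainly 7 ∣ 7, but 6 ∤ 7.

(⟸) This fails: take n = 30. Both 6 ∣ 30 and 10 ∣ 30, yet 30 is not a multiple of 7 (since 30 = 4·7 + 2), so 7 ∤ 30.

Both directions fail.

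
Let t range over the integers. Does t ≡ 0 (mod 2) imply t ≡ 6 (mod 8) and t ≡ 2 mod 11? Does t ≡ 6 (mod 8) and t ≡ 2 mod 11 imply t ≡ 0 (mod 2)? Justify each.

(→) This fails: t = 0 gives 0 ≡ 0 (mod 2) but 0 ≡ 0 (mod 8), so the conjunction on the right does not hold.

(←) Conversely, if t ≡ 6 (mod 8) and t ≡ 2 (mod 11), then by the Chinese remainder theorem t ≡ 46 (mod 88). Since 46 ≡ 0 (mod 2) and 2 ∣ 88, we get t ≡ 0 (mod 2).

Not equivalent: only (⇐) holds.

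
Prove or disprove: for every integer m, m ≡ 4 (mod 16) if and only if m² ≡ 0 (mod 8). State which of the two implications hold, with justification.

Only the forward direction holds.

[⇒] Suppose m ≡ 4 (mod 16). Then m² ≡ 4² = 16 (mod 16), and since 8 ∣ 16, also m² ≡ 0 (mod 8).

[⇐] This fails: take m = 0. Then 0² = 0 ≡ 0 (mod 8), yet 0 ≡ 0 (mod 16), not 4.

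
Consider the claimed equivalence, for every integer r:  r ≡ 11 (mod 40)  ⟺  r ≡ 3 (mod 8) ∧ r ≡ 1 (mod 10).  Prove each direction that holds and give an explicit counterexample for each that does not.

(←) If r ≡ 3 (mod 8) and r ≡ 1 (mod 10), then by the Chinese remainder theorem r ≡ 11 (mod 40). This is exactly r ≡ 11 (mod 40).

(→) Suppose r ≡ 11 (mod 40); write r = 40j + 11. Since 8 ∣ 40, reducing mod 8 gives r ≡ 11 ≡ 3 (mod 8); since 10 ∣ 40, reducing mod 10 gives r ≡ 11 ≡ 1 (mod 10).

Both directions hold; the statement is true.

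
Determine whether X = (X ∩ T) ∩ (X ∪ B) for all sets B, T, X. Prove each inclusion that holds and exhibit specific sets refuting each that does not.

Reverse inclusion. Let x ∈ (X ∩ T) ∩ (X ∪ B). Then either x ∈ T ∩ X and x ∉ B; or x ∈ B ∩ T ∩ X. In each case x ∈ X, so (X ∩ T) ∩ (X ∪ B) ⊆ X.

Forward inclusion. This inclusion fails. Take B = ∅, T = ∅, X = {1}; then 1 ∈ X but 1 ∉ (X ∩ T) ∩ (X ∪ B).

Only the reverse inclusion holds.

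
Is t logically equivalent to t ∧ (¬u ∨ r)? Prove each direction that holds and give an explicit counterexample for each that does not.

(⇒) This fails. Under t = T, u = T, r = F, the left side is true but the right side is false.

(⇐) Assume the antecedent. If t is true, t reduces to true regardless of the other variables. If t is false, the antecedent cannot hold. Either way t holds.

The forward direction fails; the converse holds.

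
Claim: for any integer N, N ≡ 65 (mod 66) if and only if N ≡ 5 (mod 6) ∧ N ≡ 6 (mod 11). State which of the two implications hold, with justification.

(→) This fails: N = 65 gives 65 ≡ 65 (mod 66) but 65 ≡ 10 (mod 11), so the conjunction on the right does not hold.

(←) This fails: N = 17 satisfies both congruences on the right (17 ≡ 5 mod 6 and 17 ≡ 6 mod 11) yet 17 ≡ 17 (mod 66), not 65.

Neither implication holds.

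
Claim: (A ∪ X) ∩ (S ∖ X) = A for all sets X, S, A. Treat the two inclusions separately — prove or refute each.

The sets are not equal: only the forward inclusion holds.

(⟹) Let x ∈ (A ∪ X) ∩ (S ∖ X). Then x ∈ S ∩ A and x ∉ X, from which x ∈ A.

(⟸) This inclusion fails. Take X = ∅, S = ∅, A = {1}; then 1 ∈ A but 1 ∉ (A ∪ X) ∩ (S ∖ X).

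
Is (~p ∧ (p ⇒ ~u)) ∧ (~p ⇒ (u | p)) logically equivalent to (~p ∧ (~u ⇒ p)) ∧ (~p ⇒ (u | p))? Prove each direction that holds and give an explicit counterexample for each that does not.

Both directions hold.

Forward direction. Assume the antecedent. If p is true, the antecedent cannot hold. If p is false, the antecedent forces (p = F, u = T), and the consequent holds there. Either way the consequent holds.

Converse. Assume the antecedent. If p is true, the antecedent cannot hold. If p is false, the antecedent forces (p = F, u = T), and the consequent holds there. Either way the consequent holds.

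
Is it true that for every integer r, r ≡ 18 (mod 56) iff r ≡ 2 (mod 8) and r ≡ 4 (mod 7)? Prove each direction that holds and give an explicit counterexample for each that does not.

Both directions hold.

(→) Suppose r ≡ 18 (mod 56); write r = 56j + 18. Since 8 ∣ 56, reducing mod 8 gives r ≡ 18 ≡ 2 (mod 8); since 7 ∣ 56, reducing mod 7 gives r ≡ 18 ≡ 4 (mod 7).

(←) Conversely, if r ≡ 2 (mod 8) and r ≡ 4 (mod 7), then by the Chinese remainder theorem r ≡ 18 (mod 56). This is exactly r ≡ 18 (mod 56).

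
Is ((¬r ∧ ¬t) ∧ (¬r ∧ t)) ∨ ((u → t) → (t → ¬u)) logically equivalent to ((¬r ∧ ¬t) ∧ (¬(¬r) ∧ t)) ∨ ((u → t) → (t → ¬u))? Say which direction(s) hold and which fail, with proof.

Forward direction. Assume the antecedent. If u is true, the antecedent forces (u = T, t = F, r = F) or (u = T, t = F, r = T), and the consequent holds there. If u is false, the consequent reduces to true regardless of the other variables. Either way the consequent holds.

Converse. Assume the antecedent. If u is true, the antecedent forces (u = T, t = F, r = F) or (u = T, t = F, r = T), and the consequent holds there. If u is false, the consequent reduces to true regardless of the other variables. Either way the consequent holds.

Both directions hold.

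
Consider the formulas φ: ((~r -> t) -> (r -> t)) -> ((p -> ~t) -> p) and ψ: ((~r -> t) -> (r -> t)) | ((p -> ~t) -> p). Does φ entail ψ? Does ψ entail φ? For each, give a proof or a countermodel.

(⇒) This fails. Under r = T, t = F, p = F, the left side is true but the right side is false.

(⇐) This fails. Under r = F, t = F, p = F, the left side is false but the right side is true.

Both directions fail.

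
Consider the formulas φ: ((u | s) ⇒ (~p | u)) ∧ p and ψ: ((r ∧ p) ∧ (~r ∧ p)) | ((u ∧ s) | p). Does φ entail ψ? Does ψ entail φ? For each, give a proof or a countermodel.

(⟹) Assume the antecedent. If p is true, the consequent reduces to true regardless of the other variables. If p is false, the antecedent cannot hold. Either way the consequent holds.

(⟸) This fails. Under p = T, s = T, r = F, u = F, the left side is false but the right side is true.

Only the forward implication holds.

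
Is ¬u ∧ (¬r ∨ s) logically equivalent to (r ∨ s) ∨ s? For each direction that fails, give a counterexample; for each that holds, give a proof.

Neither implication holds.

[⇒] This fails. Under u = F, s = F, r = F, the left side is true but the right side is false.

[⇐] This fails. Under u = T, s = T, r = F, the left side is false but the right side is true.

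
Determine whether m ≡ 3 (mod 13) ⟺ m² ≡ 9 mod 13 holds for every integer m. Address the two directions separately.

Only the forward direction holds.

(⟸) This fails: take m = 10. Then 10² = 100 ≡ 9 (mod 13), yet 10 ≡ 10 (mod 13), not 3.

(⟹) Suppose m ≡ 3 (mod 13). Write m = 13j + 3. Then (13j + 3)² = 169j² + 78j + 9 = 13(13j² + 6j) + 9, so m² ≡ 9 (mod 13).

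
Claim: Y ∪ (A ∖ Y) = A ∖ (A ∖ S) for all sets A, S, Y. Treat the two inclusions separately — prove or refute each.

The sets are not equal: only the reverse inclusion holds.

(⊆) This inclusion fails. Take A = {1}, S = ∅, Y = ∅; then 1 ∈ Y ∪ (A ∖ Y) but 1 ∉ A ∖ (A ∖ S).

(⊇) Let x ∈ A ∖ (A ∖ S). Then either x ∈ A ∩ S and x ∉ Y; or x ∈ A ∩ S ∩ Y. In each case x ∈ Y ∪ (A ∖ Y), so A ∖ (A ∖ S) ⊆ Y ∪ (A ∖ Y).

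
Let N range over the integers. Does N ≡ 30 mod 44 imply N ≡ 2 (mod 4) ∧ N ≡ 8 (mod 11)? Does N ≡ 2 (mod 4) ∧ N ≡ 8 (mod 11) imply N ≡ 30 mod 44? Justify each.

Forward direction. Suppose N ≡ 30 (mod 44); write N = 44j + 30. Since 4 ∣ 44, reducing mod 4 gives N ≡ 30 ≡ 2 (mod 4); since 11 ∣ 44, reducing mod 11 gives N ≡ 30 ≡ 8 (mod 11).

Converse. If N ≡ 2 (mod 4) and N ≡ 8 (mod 11), then by the Chinese remainder theorem N ≡ 30 (mod 44). This is exactly N ≡ 30 (mod 44).

The biconditional holds.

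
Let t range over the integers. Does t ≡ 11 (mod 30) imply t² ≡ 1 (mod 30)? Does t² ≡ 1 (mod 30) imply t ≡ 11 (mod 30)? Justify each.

Only the forward direction holds.

Converse. This fails: take t = 1. Then 1² = 1 ≡ 1 (mod 30), yet 1 ≡ 1 (mod 30), not 11.

Forward direction. Suppose t ≡ 11 (mod 30). Write t = 30j + 11. Then (30j + 11)² = 900j² + 660j + 121 = 30(30j² + 22j + 4) + 1, so t² ≡ 1 (mod 30).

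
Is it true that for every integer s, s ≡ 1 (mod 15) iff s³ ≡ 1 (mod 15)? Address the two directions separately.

Both directions hold.

(⟸) Suppose s³ ≡ 1 (mod 15). The only residue r in {0, …, 14} with r³ ≡ 1 (mod 15) is r = 1, so s ≡ 1 (mod 15).

(⟹) Suppose s ≡ 1 (mod 15). Write s = 15j + 1. Then (15j + 1)³ = 3375j³ + 675j² + 45j + 1 = 15(225j³ + 45j² + 3j) + 1, so s³ ≡ 1 (mod 15).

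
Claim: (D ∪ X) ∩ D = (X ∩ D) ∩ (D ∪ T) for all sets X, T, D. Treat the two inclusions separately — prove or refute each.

The sets are not equal: only the reverse inclusion holds.

(⟹) This inclusion fails. Take X = ∅, T = ∅, D = {1}; then 1 ∈ (D ∪ X) ∩ D but 1 ∉ (X ∩ D) ∩ (D ∪ T).

(⟸) Let x ∈ (X ∩ D) ∩ (D ∪ T). Then either x ∈ X ∩ D and x ∉ T; or x ∈ X ∩ T ∩ D. In each case x ∈ (D ∪ X) ∩ D, so (X ∩ D) ∩ (D ∪ T) ⊆ (D ∪ X) ∩ D.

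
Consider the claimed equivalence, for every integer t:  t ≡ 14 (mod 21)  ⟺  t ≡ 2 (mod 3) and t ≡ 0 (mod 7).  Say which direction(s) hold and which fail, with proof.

Equivalent; both directions hold.

(⇐) If t ≡ 2 (mod 3) and t ≡ 0 (mod 7), then by the Chinese remainder theorem t ≡ 14 (mod 21). This is exactly t ≡ 14 (mod 21).

(⇒) Suppose t ≡ 14 (mod 21); write t = 21j + 14. Since 3 ∣ 21, reducing mod 3 gives t ≡ 14 ≡ 2 (mod 3); since 7 ∣ 21, reducing mod 7 gives t ≡ 14 ≡ 0 (mod 7).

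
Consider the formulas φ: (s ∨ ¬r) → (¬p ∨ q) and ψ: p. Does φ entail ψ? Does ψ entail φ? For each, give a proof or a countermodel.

[⇒] This fails. Under p = F, s = F, r = F, q = F, the left side is true but the right side is false.

[⇐] This fails. Under p = T, s = F, r = F, q = F, the left side is false but the right side is true.

(⇒) fails and (⇐) fails.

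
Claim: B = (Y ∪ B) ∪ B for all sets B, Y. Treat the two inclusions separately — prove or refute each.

(⟸) This inclusion fails. Take B = ∅, Y = {1}; then 1 ∈ (Y ∪ B) ∪ B but 1 ∉ B.

(⟹) Let x ∈ B. Then either x ∈ B and x ∉ Y; or x ∈ B ∩ Y. In each case x ∈ (Y ∪ B) ∪ B, so B ⊆ (Y ∪ B) ∪ B.

(⊆) holds; (⊇) fails.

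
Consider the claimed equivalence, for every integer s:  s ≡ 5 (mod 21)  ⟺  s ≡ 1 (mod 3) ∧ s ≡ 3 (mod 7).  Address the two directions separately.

(⇒) fails and (⇐) fails.

(⟹) This fails: s = 5 gives 5 ≡ 5 (mod 21) but 5 ≡ 2 (mod 3), so the conjunction on the right does not hold.

(⟸) This fails: s = 10 satisfies both congruences on the right (10 ≡ 1 mod 3 and 10 ≡ 3 mod 7) yet 10 ≡ 10 (mod 21), not 5.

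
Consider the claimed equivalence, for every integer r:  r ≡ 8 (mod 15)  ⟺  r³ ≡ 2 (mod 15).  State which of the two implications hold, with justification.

Equivalent; both directions hold.

[⇒] Suppose r ≡ 8 (mod 15). Write r = 15j + 8. Then (15j + 8)³ = 3375j³ + 5400j² + 2880j + 512 = 15(225j³ + 360j² + 192j + 34) + 2, so r³ ≡ 2 (mod 15).

[⇐] Conversely, suppose r³ ≡ 2 (mod 15). The only residue r in {0, …, 14} with r³ ≡ 2 (mod 15) is r = 8, so r ≡ 8 (mod 15).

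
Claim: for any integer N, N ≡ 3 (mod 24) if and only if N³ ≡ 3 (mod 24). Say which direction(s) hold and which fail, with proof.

(⟸) Suppose N³ ≡ 3 (mod 24). The only residue r in {0, …, 23} with r³ ≡ 3 (mod 24) is r = 3, so N ≡ 3 (mod 24).

(⟹) Suppose N ≡ 3 (mod 24). Write N = 24j + 3. Then (24j + 3)³ = 13824j³ + 5184j² + 648j + 27 = 24(576j³ + 216j² + 27j + 1) + 3, so N³ ≡ 3 (mod 24).

Both directions hold; the statement is true.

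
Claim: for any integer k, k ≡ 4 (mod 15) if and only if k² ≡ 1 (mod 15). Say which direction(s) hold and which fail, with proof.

[⇐] This fails: take k = 1. Then 1² = 1 ≡ 1 (mod 15), yet 1 ≡ 1 (mod 15), not 4.

[⇒] Suppose k ≡ 4 (mod 15). Write k = 15j + 4. Then (15j + 4)² = 225j² + 120j + 16 = 15(15j² + 8j + 1) + 1, so k² ≡ 1 (mod 15).

(⇒) holds; (⇐) fails.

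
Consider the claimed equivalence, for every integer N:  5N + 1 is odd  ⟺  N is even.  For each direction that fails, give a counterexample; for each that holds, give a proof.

Forward direction. Suppose 5N + 1 is odd. Since 5 is odd, 5N and N have the same parity, so 5N + 1 ≡ N + 1 (mod 2). As 1 is odd, 5N + 1 is odd exactly when N is even. Thus N is even.

Converse. Suppose N is even; write N = 2j. Then 5N + 1 = 5·(2j) + 1 = 2·5j + 1, which is odd.

Both implications hold.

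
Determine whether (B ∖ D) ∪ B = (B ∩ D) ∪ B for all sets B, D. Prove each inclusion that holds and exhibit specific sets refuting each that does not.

Both inclusions hold; the sets are equal.

(⊆) Let x ∈ (B ∖ D) ∪ B. Then either x ∈ B and x ∉ D; or x ∈ B ∩ D. In each case x ∈ (B ∩ D) ∪ B, so (B ∖ D) ∪ B ⊆ (B ∩ D) ∪ B.

(⊇) Let x ∈ (B ∩ D) ∪ B. Then either x ∈ B and x ∉ D; or x ∈ B ∩ D. In each case x ∈ (B ∖ D) ∪ B, so (B ∩ D) ∪ B ⊆ (B ∖ D) ∪ B.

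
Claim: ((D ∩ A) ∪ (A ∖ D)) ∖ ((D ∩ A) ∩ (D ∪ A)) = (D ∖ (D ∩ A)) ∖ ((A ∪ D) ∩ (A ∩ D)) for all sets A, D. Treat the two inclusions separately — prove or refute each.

(⊆) fails and (⊇) fails.

Forward inclusion. This inclusion fails. Take A = {1}, D = ∅; then 1 ∈ ((D ∩ A) ∪ (A ∖ D)) ∖ ((D ∩ A) ∩ (D ∪ A)) but 1 ∉ (D ∖ (D ∩ A)) ∖ ((A ∪ D) ∩ (A ∩ D)).

Reverse inclusion. This inclusion fails. Take A = ∅, D = {1}; then 1 ∈ (D ∖ (D ∩ A)) ∖ ((A ∪ D) ∩ (A ∩ D)) but 1 ∉ ((D ∩ A) ∪ (A ∖ D)) ∖ ((D ∩ A) ∩ (D ∪ A)).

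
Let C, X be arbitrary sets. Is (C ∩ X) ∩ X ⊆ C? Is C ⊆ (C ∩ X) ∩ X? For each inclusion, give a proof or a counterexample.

(⟸) This inclusion fails. Take C = {1}, X = ∅; then 1 ∈ C but 1 ∉ (C ∩ X) ∩ X.

(⟹) Let x ∈ (C ∩ X) ∩ X. Then x ∈ C ∩ X, from which x ∈ C.

(⊆) holds; (⊇) fails.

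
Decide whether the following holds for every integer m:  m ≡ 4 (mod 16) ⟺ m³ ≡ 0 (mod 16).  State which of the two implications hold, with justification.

(⇒) holds; (⇐) fails.

(⟹) Suppose m ≡ 4 (mod 16). Write m = 16j + 4. Then (16j + 4)³ = 4096j³ + 3072j² + 768j + 64 = 16(256j³ + 192j² + 48j + 4) + 0, so m³ ≡ 0 (mod 16).

(⟸) This fails: take m = 0. Then 0³ = 0 ≡ 0 (mod 16), yet 0 ≡ 0 (mod 16), not 4.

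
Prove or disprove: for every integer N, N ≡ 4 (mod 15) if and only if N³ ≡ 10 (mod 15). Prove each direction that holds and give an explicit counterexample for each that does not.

[⇒] This fails: take N = 4. Then 4 ≡ 4 (mod 15), but 4³ = 64 ≡ 4 (mod 15), not 10.

[⇐] This fails: take N = 10. Then 10³ = 1000 ≡ 10 (mod 15), yet 10 ≡ 10 (mod 15), not 4.

Neither direction holds.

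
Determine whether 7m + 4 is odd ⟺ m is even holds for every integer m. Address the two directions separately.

(⟹) This fails: m = 3 gives 7m + 4 = 25, which is odd, but 3 is odd, not even.

(⟸) This also fails: m = 6 is even, but 7m + 4 = 46 is even, not odd.

Both directions fail.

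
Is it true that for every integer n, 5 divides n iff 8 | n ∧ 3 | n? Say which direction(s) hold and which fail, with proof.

Both directions fail.

(→) This fails: take n = 5. Certainly 5 ∣ 5, but 8 ∤ 5.

(←) This fails: take n = 24. Both 8 ∣ 24 and 3 ∣ 24, yet 24 is not a multiple of 5 (since 24 = 4·5 + 4), so 5 ∤ 24.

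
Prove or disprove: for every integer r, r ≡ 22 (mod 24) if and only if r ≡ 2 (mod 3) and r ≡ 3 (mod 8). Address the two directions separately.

(⇒) This fails: r = 22 gives 22 ≡ 22 (mod 24) but 22 ≡ 1 (mod 3), so the conjunction on the right does not hold.

(⇐) This fails: r = 11 satisfies both congruences on the right (11 ≡ 2 mod 3 and 11 ≡ 3 mod 8) yet 11 ≡ 11 (mod 24), not 22.

(⇒) fails and (⇐) fails.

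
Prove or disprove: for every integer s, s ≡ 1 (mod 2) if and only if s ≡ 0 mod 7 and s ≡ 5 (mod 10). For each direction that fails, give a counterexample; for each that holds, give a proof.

(→) This fails: s = 1 gives 1 ≡ 1 (mod 2) but 1 ≡ 1 (mod 7), so the conjunction on the right does not hold.

(←) Conversely, if s ≡ 0 (mod 7) and s ≡ 5 (mod 10), then by the Chinese remainder theorem s ≡ 35 (mod 70). Since 35 ≡ 1 (mod 2) and 2 ∣ 70, we get s ≡ 1 (mod 2).

Only the reverse direction holds.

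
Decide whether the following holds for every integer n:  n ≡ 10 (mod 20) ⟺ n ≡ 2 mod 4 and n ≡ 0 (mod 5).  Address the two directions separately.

Forward direction. Suppose n ≡ 10 (mod 20); write n = 20j + 10. Since 4 ∣ 20, reducing mod 4 gives n ≡ 10 ≡ 2 (mod 4); since 5 ∣ 20, reducing mod 5 gives n ≡ 10 ≡ 0 (mod 5).

Converse. If n ≡ 2 (mod 4) and n ≡ 0 (mod 5), then by the Chinese remainder theorem n ≡ 10 (mod 20). This is exactly n ≡ 10 (mod 20).

Both directions hold; the statement is true.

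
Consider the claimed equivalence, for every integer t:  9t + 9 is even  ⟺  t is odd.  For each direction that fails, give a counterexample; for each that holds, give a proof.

(⇒) Suppose 9t + 9 is even. Since 9 is odd, 9t and t have the same parity, so 9t + 9 ≡ t + 9 (mod 2). As 9 is odd, 9t + 9 is even exactly when t is odd. Thus t is odd.

(⇐) Conversely, suppose t is odd; write t = 2j + 1. Then 9t + 9 = 9·(2j + 1) + 9 = 2·9j + 18, which is even.

Both directions hold; the statement is true.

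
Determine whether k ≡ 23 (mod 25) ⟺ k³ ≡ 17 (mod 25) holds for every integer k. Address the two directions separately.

(⇐) Suppose k³ ≡ 17 (mod 25). The only residue r in {0, …, 24} with r³ ≡ 17 (mod 25) is r = 23, so k ≡ 23 (mod 25).

(⇒) Suppose k ≡ 23 (mod 25). Write k = 25j + 23. Then (25j + 23)³ = 15625j³ + 43125j² + 39675j + 12167 = 25(625j³ + 1725j² + 1587j + 486) + 17, so k³ ≡ 17 (mod 25).

The biconditional holds.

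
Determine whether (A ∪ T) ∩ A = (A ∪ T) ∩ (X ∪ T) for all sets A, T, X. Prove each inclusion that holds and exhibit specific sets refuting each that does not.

Both inclusions fail.

Forward inclusion. This inclusion fails. Take A = {1}, T = ∅, X = ∅; then 1 ∈ (A ∪ T) ∩ A but 1 ∉ (A ∪ T) ∩ (X ∪ T).

Reverse inclusion. This inclusion fails. Take A = ∅, T = {1}, X = ∅; then 1 ∈ (A ∪ T) ∩ (X ∪ T) but 1 ∉ (A ∪ T) ∩ A.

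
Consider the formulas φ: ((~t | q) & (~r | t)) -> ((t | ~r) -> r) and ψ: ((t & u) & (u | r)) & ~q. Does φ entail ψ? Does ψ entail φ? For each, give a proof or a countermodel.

[⇒] This fails. Under t = T, r = F, u = F, q = F, the left side is true but the right side is false.

[⇐] Assume the antecedent. If t is true, the antecedent forces (t = T, r = F, u = T, q = F) or (t = T, r = T, u = T, q = F), and the consequent holds there. If t is false, the antecedent cannot hold. Either way the consequent holds.

The forward direction fails; the converse holds.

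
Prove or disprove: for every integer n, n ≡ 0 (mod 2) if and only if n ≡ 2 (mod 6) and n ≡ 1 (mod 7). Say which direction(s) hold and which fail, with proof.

Not equivalent: only (⇐) holds.

Converse. If n ≡ 2 (mod 6) and n ≡ 1 (mod 7), then by the Chinese remainder theorem n ≡ 8 (mod 42). Since 8 ≡ 0 (mod 2) and 2 ∣ 42, we get n ≡ 0 (mod 2).

Forward direction. This fails: n = 0 gives 0 ≡ 0 (mod 2) but 0 ≡ 0 (mod 6), so the conjunction on the right does not hold.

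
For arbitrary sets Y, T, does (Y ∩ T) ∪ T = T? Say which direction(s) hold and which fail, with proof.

Forward inclusion. Let x ∈ (Y ∩ T) ∪ T. Then either x ∈ T and x ∉ Y; or x ∈ Y ∩ T. In each case x ∈ T, so (Y ∩ T) ∪ T ⊆ T.

Reverse inclusion. Let x ∈ T. Then either x ∈ T and x ∉ Y; or x ∈ Y ∩ T. In each case x ∈ (Y ∩ T) ∪ T, so T ⊆ (Y ∩ T) ∪ T.

The two sets are equal.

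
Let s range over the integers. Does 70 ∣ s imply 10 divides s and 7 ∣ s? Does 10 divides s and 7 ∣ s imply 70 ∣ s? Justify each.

Both implications hold.

(→) If 70 ∣ s, write s = 70q. Since 70 = 7·10, s = 10·(7q), so 10 ∣ s; and since 70 = 10·7, s = 7·(10q), so 7 ∣ s.

(←) Suppose 10 ∣ s and 7 ∣ s. Any common multiple of 10 and 7 is a multiple of their lcm; here gcd(10, 7) = 1, so lcm(10, 7) = 10·7 = 70, so 70 ∣ s.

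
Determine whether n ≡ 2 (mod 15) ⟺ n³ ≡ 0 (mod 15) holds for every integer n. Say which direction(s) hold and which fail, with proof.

Neither implication holds.

(⟹) This fails: take n = 2. Then 2 ≡ 2 (mod 15), but 2³ = 8 ≡ 8 (mod 15), not 0.

(⟸) This fails: take n = 0. Then 0³ = 0 ≡ 0 (mod 15), yet 0 ≡ 0 (mod 15), not 2.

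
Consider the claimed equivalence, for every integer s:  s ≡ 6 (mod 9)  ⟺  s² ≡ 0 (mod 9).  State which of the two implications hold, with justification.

(⇒) holds; (⇐) fails.

(⟹) Suppose s ≡ 6 (mod 9). Write s = 9j + 6. Then (9j + 6)² = 81j² + 108j + 36 = 9(9j² + 12j + 4) + 0, so s² ≡ 0 (mod 9).

(⟸) This fails: take s = 0. Then 0² = 0 ≡ 0 (mod 9), yet 0 ≡ 0 (mod 9), not 6.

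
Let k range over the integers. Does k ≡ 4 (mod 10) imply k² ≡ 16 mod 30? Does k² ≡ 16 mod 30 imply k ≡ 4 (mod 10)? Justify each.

(→) This fails: take k = 24. Then 24 ≡ 4 (mod 10), but 24² = 576 ≡ 6 (mod 30), not 16.

(←) This fails: take k = 16. Then 16² = 256 ≡ 16 (mod 30), yet 16 ≡ 6 (mod 10), not 4.

Both directions fail.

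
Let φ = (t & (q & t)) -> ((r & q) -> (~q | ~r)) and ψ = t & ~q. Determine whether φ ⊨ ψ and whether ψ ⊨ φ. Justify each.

(⇒) This fails. Under q = F, r = F, t = F, the left side is true but the right side is false.

(⇐) Assume the antecedent. If q is true, the antecedent cannot hold. If q is false, the consequent reduces to true regardless of the other variables. Either way the consequent holds.

(⇒) fails; (⇐) holds.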